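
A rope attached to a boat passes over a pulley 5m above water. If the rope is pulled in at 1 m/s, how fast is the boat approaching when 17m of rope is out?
17√66/132 ≈ 1.046 m/s

rope² = x² + 5²
x = √(17² - 5²) = 2√66
dx/dt = (rope/x) · d(rope)/dt = (17/(2√66)) · (-1) = -17√66/132 m/s
The boat approaches at 17√66/132 ≈ 1.046 m/s.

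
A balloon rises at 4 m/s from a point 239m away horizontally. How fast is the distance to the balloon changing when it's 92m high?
368√65585/65585 ≈ 1.437 m/s

z² = 239² + y²
z = √(239² + 92²) = √65585
dz/dt = y/z · dy/dt = 92/√65585 · 4 = 368√65585/65585 ≈ 1.437 m/s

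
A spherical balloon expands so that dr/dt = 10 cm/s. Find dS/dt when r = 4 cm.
320π cm²/s

S = 4πr²
dS/dt = dS/dr · dr/dt = 8πr · 10
At r = 4: dS/dt = 320π cm²/s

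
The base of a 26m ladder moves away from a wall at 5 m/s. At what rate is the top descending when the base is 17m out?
85√43/129 ≈ 4.321 m/s

x² + y² = 26²
2x·dx/dt + 2y·dy/dt = 0
dy/dt = -x/y · dx/dt = -17/(3√43) · 5 = -85√43/129 m/s
The top is descending at 85√43/129 ≈ 4.321 m/s.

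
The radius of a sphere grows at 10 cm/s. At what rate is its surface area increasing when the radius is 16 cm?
1280π cm²/s

S = 4πr²
dS/dt = dS/dr · dr/dt = 8πr · 10
At r = 16: dS/dt = 1280π cm²/s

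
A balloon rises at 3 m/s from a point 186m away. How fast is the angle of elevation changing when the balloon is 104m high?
0.012288 rad/s

tan(θ) = y/186
sec²(θ) · dθ/dt = (1/186) · dy/dt
dθ/dt = cos²(θ)/186 · 3 = 186/(186² + 104²) · 3
dθ/dt = 0.012288 rad/s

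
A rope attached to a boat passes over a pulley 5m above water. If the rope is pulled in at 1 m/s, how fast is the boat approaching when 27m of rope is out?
27√11/88 ≈ 1.018 m/s

rope² = x² + 5²
x = √(27² - 5²) = 8√11
dx/dt = (rope/x) · d(rope)/dt = (27/(8√11)) · (-1) = -27√11/88 m/s
The boat approaches at 27√11/88 ≈ 1.018 m/s.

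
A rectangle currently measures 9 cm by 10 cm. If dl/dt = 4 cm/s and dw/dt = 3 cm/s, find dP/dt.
14 cm/s

P = 2(l + w)
dP/dt = 2(dl/dt + dw/dt) = 2(4 + 3) = 14 cm/s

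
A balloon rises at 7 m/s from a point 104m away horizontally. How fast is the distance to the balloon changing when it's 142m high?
497√7745/7745 ≈ 5.647 m/s

z² = 104² + y²
z = √(104² + 142²) = 2√7745
dz/dt = y/z · dy/dt = 142/(2√7745) · 7 = 497√7745/7745 ≈ 5.647 m/s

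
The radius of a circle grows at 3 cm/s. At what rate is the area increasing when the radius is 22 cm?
132π cm²/s

A = πr²
dA/dt = 2πr · dr/dt = 2π(22)(3) = 132π cm²/s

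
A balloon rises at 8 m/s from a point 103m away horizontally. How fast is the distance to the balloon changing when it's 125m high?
500√26234/13117 ≈ 6.174 m/s

z² = 103² + y²
z = √(103² + 125²) = √26234
dz/dt = y/z · dy/dt = 125/√26234 · 8 = 500√26234/13117 ≈ 6.174 m/s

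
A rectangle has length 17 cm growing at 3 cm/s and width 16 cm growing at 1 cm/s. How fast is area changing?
65 cm²/s

A = lw
dA/dt = w·dl/dt + l·dw/dt = 16·3 + 17·1 = 65 cm²/s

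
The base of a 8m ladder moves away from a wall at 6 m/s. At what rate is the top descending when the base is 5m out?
10√39/13 ≈ 4.804 m/s

x² + y² = 8²
2x·dx/dt + 2y·dy/dt = 0
dy/dt = -x/y · dx/dt = -5/√39 · 6 = -10√39/13 m/s
The top is descending at 10√39/13 ≈ 4.804 m/s.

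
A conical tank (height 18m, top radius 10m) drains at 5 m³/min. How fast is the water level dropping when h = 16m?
81/(1280π) ≈ 0.02014 m/min

r/h = 10/18, so r = (5/9)h
V = (1/3)πr²h = (1/3)π((5/9)h)²h = (25/243)πh³
dV/dh = (25/81)πh²
dh/dt = (dV/dt)/(dV/dh) = -5/((25/81)π·16²) = -81/(1280π) m/min
The level is dropping at 81/(1280π) ≈ 0.02014 m/min.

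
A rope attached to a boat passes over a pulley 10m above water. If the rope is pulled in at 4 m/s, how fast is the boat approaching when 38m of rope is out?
19√21/21 ≈ 4.146 m/s

rope² = x² + 10²
x = √(38² - 10²) = 8√21
dx/dt = (rope/x) · d(rope)/dt = (38/(8√21)) · (-4) = -19√21/21 m/s
The boat approaches at 19√21/21 ≈ 4.146 m/s.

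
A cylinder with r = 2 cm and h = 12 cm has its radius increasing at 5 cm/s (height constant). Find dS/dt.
160π cm²/s

S = 2πrh + 2πr² (lateral + bases)
dS/dt = (2πh + 4πr)·dr/dt = (2π·12 + 4π·2)·5
= 160π cm²/s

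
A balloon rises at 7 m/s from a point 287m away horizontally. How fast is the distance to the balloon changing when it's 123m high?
21√58/58 ≈ 2.757 m/s

z² = 287² + y²
z = √(287² + 123²) = 41√58
dz/dt = y/z · dy/dt = 123/(41√58) · 7 = 21√58/58 ≈ 2.757 m/s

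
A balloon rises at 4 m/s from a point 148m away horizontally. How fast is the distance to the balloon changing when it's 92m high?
46√1898/949 ≈ 2.112 m/s

z² = 148² + y²
z = √(148² + 92²) = 4√1898
dz/dt = y/z · dy/dt = 92/(4√1898) · 4 = 46√1898/949 ≈ 2.112 m/s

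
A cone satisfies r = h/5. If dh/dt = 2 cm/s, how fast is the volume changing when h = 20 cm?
32π cm³/s

V = (1/3)π(h/5)²h = πh³/75
dV/dt = πh²/25 · 2
At h = 20: dV/dt = 32π cm³/s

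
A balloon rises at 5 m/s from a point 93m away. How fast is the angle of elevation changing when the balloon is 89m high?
0.028063 rad/s

tan(θ) = y/93
sec²(θ) · dθ/dt = (1/93) · dy/dt
dθ/dt = cos²(θ)/93 · 5 = 93/(93² + 89²) · 5
dθ/dt = 0.028063 rad/s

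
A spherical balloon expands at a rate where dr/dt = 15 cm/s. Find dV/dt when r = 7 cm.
2940π cm³/s

V = (4/3)πr³
dV/dt = dV/dr · dr/dt = 4πr² · 15
At r = 7: dV/dt = 2940π cm³/s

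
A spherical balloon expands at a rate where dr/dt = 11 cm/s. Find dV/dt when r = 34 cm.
50864π cm³/s

V = (4/3)πr³
dV/dt = dV/dr · dr/dt = 4πr² · 11
At r = 34: dV/dt = 50864π cm³/s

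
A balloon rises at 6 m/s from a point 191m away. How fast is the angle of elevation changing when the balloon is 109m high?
0.023696 rad/s

tan(θ) = y/191
sec²(θ) · dθ/dt = (1/191) · dy/dt
dθ/dt = cos²(θ)/191 · 6 = 191/(191² + 109²) · 6
dθ/dt = 0.023696 rad/s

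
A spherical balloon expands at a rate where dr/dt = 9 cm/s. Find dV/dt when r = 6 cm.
1296π cm³/s

V = (4/3)πr³
dV/dt = dV/dr · dr/dt = 4πr² · 9
At r = 6: dV/dt = 1296π cm³/s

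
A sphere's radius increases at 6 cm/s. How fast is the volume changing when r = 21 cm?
10584π cm³/s

V = (4/3)πr³
dV/dt = dV/dr · dr/dt = 4πr² · 6
At r = 21: dV/dt = 10584π cm³/s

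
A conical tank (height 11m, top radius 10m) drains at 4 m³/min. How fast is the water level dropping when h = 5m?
121/(625π) ≈ 0.06162 m/min

r/h = 10/11, so r = (10/11)h
V = (1/3)πr²h = (1/3)π((10/11)h)²h = (100/363)πh³
dV/dh = (100/121)πh²
dh/dt = (dV/dt)/(dV/dh) = -4/((100/121)π·5²) = -121/(625π) m/min
The level is dropping at 121/(625π) ≈ 0.06162 m/min.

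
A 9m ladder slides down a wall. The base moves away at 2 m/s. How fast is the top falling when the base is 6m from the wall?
4√5/5 ≈ 1.789 m/s

x² + y² = 9²
2x·dx/dt + 2y·dy/dt = 0
dy/dt = -x/y · dx/dt = -6/(3√5) · 2 = -4√5/5 m/s
The top is descending at 4√5/5 ≈ 1.789 m/s.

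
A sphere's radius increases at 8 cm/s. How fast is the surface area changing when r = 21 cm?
1344π cm²/s

S = 4πr²
dS/dt = dS/dr · dr/dt = 8πr · 8
At r = 21: dS/dt = 1344π cm²/s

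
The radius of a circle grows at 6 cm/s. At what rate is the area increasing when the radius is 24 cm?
288π cm²/s

A = πr²
dA/dt = 2πr · dr/dt = 2π(24)(6) = 288π cm²/s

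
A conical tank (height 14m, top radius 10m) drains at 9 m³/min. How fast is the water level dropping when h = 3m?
49/(25π) ≈ 0.6239 m/min

r/h = 10/14, so r = (5/7)h
V = (1/3)πr²h = (1/3)π((5/7)h)²h = (25/147)πh³
dV/dh = (25/49)πh²
dh/dt = (dV/dt)/(dV/dh) = -9/((25/49)π·3²) = -49/(25π) m/min
The level is dropping at 49/(25π) ≈ 0.6239 m/min.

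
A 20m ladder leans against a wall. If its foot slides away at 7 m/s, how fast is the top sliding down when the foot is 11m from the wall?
77√31/93 ≈ 4.61 m/s

x² + y² = 20²
2x·dx/dt + 2y·dy/dt = 0
dy/dt = -x/y · dx/dt = -11/(3√31) · 7 = -77√31/93 m/s
The top is descending at 77√31/93 ≈ 4.61 m/s.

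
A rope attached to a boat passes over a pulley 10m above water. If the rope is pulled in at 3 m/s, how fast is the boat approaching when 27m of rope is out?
81√629/629 ≈ 3.23 m/s

rope² = x² + 10²
x = √(27² - 10²) = √629
dx/dt = (rope/x) · d(rope)/dt = (27/√629) · (-3) = -81√629/629 m/s
The boat approaches at 81√629/629 ≈ 3.23 m/s.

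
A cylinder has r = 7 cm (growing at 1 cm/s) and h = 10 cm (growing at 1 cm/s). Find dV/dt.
189π cm³/s

V = πr²h
dV/dt = 2πrh·dr/dt + πr²·dh/dt
= 2π(7)(10)(1) + π(7)²(1)
= 189π cm³/s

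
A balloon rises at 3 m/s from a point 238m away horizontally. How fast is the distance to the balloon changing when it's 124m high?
186√18005/18005 ≈ 1.386 m/s

z² = 238² + y²
z = √(238² + 124²) = 2√18005
dz/dt = y/z · dy/dt = 124/(2√18005) · 3 = 186√18005/18005 ≈ 1.386 m/s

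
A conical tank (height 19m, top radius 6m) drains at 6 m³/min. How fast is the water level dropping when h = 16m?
361/(1536π) ≈ 0.07481 m/min

r/h = 6/19, so r = (6/19)h
V = (1/3)πr²h = (1/3)π((6/19)h)²h = (12/361)πh³
dV/dh = (36/361)πh²
dh/dt = (dV/dt)/(dV/dh) = -6/((36/361)π·16²) = -361/(1536π) m/min
The level is dropping at 361/(1536π) ≈ 0.07481 m/min.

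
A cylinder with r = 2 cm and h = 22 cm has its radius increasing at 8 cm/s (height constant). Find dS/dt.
416π cm²/s

S = 2πrh + 2πr² (lateral + bases)
dS/dt = (2πh + 4πr)·dr/dt = (2π·22 + 4π·2)·8
= 416π cm²/s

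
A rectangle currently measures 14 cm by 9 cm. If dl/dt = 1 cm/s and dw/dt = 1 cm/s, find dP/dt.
4 cm/s

P = 2(l + w)
dP/dt = 2(dl/dt + dw/dt) = 2(1 + 1) = 4 cm/s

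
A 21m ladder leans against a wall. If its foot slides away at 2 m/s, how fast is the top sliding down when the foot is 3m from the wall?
√3/6 ≈ 0.2887 m/s

x² + y² = 21²
2x·dx/dt + 2y·dy/dt = 0
dy/dt = -x/y · dx/dt = -3/(12√3) · 2 = -√3/6 m/s
The top is descending at √3/6 ≈ 0.2887 m/s.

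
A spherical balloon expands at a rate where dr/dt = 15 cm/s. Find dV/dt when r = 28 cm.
47040π cm³/s

V = (4/3)πr³
dV/dt = dV/dr · dr/dt = 4πr² · 15
At r = 28: dV/dt = 47040π cm³/s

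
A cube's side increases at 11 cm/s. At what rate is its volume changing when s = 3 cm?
297 cm³/s

V = s³
dV/dt = 3s² · ds/dt = 3·3²·11 = 297 cm³/s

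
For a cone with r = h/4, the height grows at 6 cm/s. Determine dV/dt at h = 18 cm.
243π/2 cm³/s

V = (1/3)π(h/4)²h = πh³/48
dV/dt = πh²/16 · 6
At h = 18: dV/dt = 243π/2 cm³/s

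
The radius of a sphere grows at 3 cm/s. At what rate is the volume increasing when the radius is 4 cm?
192π cm³/s

V = (4/3)πr³
dV/dt = dV/dr · dr/dt = 4πr² · 3
At r = 4: dV/dt = 192π cm³/s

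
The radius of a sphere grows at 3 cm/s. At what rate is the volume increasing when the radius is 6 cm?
432π cm³/s

V = (4/3)πr³
dV/dt = dV/dr · dr/dt = 4πr² · 3
At r = 6: dV/dt = 432π cm³/s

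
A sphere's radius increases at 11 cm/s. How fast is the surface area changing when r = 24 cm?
2112π cm²/s

S = 4πr²
dS/dt = dS/dr · dr/dt = 8πr · 11
At r = 24: dS/dt = 2112π cm²/s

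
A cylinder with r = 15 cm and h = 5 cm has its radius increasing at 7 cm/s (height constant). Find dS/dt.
490π cm²/s

S = 2πrh + 2πr² (lateral + bases)
dS/dt = (2πh + 4πr)·dr/dt = (2π·5 + 4π·15)·7
= 490π cm²/s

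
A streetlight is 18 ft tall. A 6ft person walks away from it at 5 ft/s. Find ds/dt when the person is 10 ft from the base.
5/2 ft/s

By similar triangles: 18/(x+s) = 6/s
Solving: s = 6x/12
ds/dt = 6/12 · dx/dt = 1/2 · 5 = 5/2 ft/s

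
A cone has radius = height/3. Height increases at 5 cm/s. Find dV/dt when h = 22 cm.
2420π/9 cm³/s

V = (1/3)π(h/3)²h = πh³/27
dV/dt = πh²/9 · 5
At h = 22: dV/dt = 2420π/9 cm³/s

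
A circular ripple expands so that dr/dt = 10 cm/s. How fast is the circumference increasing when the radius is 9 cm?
20π cm/s

C = 2πr
dC/dt = 2π · dr/dt = 2π · 10 = 20π cm/s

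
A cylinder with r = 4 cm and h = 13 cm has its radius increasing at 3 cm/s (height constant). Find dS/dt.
126π cm²/s

S = 2πrh + 2πr² (lateral + bases)
dS/dt = (2πh + 4πr)·dr/dt = (2π·13 + 4π·4)·3
= 126π cm²/s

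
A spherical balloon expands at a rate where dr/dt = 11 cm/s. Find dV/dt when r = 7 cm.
2156π cm³/s

V = (4/3)πr³
dV/dt = dV/dr · dr/dt = 4πr² · 11
At r = 7: dV/dt = 2156π cm³/s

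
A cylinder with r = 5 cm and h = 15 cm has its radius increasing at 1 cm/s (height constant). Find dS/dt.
50π cm²/s

S = 2πrh + 2πr² (lateral + bases)
dS/dt = (2πh + 4πr)·dr/dt = (2π·15 + 4π·5)·1
= 50π cm²/s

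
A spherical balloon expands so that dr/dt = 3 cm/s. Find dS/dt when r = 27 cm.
648π cm²/s

S = 4πr²
dS/dt = dS/dr · dr/dt = 8πr · 3
At r = 27: dS/dt = 648π cm²/s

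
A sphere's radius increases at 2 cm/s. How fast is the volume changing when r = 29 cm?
6728π cm³/s

V = (4/3)πr³
dV/dt = dV/dr · dr/dt = 4πr² · 2
At r = 29: dV/dt = 6728π cm³/s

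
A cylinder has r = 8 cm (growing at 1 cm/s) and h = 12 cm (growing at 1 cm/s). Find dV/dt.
256π cm³/s

V = πr²h
dV/dt = 2πrh·dr/dt + πr²·dh/dt
= 2π(8)(12)(1) + π(8)²(1)
= 256π cm³/s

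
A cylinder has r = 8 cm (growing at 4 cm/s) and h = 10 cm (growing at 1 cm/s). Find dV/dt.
704π cm³/s

V = πr²h
dV/dt = 2πrh·dr/dt + πr²·dh/dt
= 2π(8)(10)(4) + π(8)²(1)
= 704π cm³/s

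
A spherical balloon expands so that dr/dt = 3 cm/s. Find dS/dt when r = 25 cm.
600π cm²/s

S = 4πr²
dS/dt = dS/dr · dr/dt = 8πr · 3
At r = 25: dS/dt = 600π cm²/s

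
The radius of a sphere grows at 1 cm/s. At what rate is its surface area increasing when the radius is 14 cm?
112π cm²/s

S = 4πr²
dS/dt = dS/dr · dr/dt = 8πr · 1
At r = 14: dS/dt = 112π cm²/s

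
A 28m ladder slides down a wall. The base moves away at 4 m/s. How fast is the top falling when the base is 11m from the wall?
44√663/663 ≈ 1.709 m/s

x² + y² = 28²
2x·dx/dt + 2y·dy/dt = 0
dy/dt = -x/y · dx/dt = -11/√663 · 4 = -44√663/663 m/s
The top is descending at 44√663/663 ≈ 1.709 m/s.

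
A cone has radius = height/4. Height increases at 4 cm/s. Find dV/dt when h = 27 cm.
729π/4 cm³/s

V = (1/3)π(h/4)²h = πh³/48
dV/dt = πh²/16 · 4
At h = 27: dV/dt = 729π/4 cm³/s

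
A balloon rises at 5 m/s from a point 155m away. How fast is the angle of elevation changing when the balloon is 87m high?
0.02453 rad/s

tan(θ) = y/155
sec²(θ) · dθ/dt = (1/155) · dy/dt
dθ/dt = cos²(θ)/155 · 5 = 155/(155² + 87²) · 5
dθ/dt = 0.02453 rad/s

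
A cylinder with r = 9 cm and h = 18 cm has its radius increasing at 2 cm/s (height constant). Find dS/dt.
144π cm²/s

S = 2πrh + 2πr² (lateral + bases)
dS/dt = (2πh + 4πr)·dr/dt = (2π·18 + 4π·9)·2
= 144π cm²/s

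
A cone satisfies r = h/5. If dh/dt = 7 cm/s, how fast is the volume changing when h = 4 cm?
112π/25 cm³/s

V = (1/3)π(h/5)²h = πh³/75
dV/dt = πh²/25 · 7
At h = 4: dV/dt = 112π/25 cm³/s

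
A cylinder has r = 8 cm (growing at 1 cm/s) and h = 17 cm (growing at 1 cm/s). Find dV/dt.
336π cm³/s

V = πr²h
dV/dt = 2πrh·dr/dt + πr²·dh/dt
= 2π(8)(17)(1) + π(8)²(1)
= 336π cm³/s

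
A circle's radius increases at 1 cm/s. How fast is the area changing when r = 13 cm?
26π cm²/s

A = πr²
dA/dt = 2πr · dr/dt = 2π(13)(1) = 26π cm²/s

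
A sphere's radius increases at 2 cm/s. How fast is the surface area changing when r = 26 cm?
416π cm²/s

S = 4πr²
dS/dt = dS/dr · dr/dt = 8πr · 2
At r = 26: dS/dt = 416π cm²/s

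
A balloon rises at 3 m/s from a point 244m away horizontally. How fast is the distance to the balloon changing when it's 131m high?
393√76697/76697 ≈ 1.419 m/s

z² = 244² + y²
z = √(244² + 131²) = √76697
dz/dt = y/z · dy/dt = 131/√76697 · 3 = 393√76697/76697 ≈ 1.419 m/s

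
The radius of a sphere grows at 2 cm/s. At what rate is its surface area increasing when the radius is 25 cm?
400π cm²/s

S = 4πr²
dS/dt = dS/dr · dr/dt = 8πr · 2
At r = 25: dS/dt = 400π cm²/s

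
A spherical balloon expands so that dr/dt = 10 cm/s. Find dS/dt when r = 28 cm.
2240π cm²/s

S = 4πr²
dS/dt = dS/dr · dr/dt = 8πr · 10
At r = 28: dS/dt = 2240π cm²/s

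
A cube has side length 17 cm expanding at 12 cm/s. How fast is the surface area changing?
2448 cm²/s

A = 6s²
dA/dt = 12s · ds/dt = 12·17·12 = 2448 cm²/s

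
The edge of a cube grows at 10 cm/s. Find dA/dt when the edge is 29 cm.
3480 cm²/s

A = 6s²
dA/dt = 12s · ds/dt = 12·29·10 = 3480 cm²/s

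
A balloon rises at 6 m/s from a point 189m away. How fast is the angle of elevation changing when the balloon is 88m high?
0.02609 rad/s

tan(θ) = y/189
sec²(θ) · dθ/dt = (1/189) · dy/dt
dθ/dt = cos²(θ)/189 · 6 = 189/(189² + 88²) · 6
dθ/dt = 0.02609 rad/s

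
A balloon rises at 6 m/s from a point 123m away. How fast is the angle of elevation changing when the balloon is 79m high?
0.034534 rad/s

tan(θ) = y/123
sec²(θ) · dθ/dt = (1/123) · dy/dt
dθ/dt = cos²(θ)/123 · 6 = 123/(123² + 79²) · 6
dθ/dt = 0.034534 rad/s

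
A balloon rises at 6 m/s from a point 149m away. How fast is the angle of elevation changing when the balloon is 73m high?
0.032474 rad/s

tan(θ) = y/149
sec²(θ) · dθ/dt = (1/149) · dy/dt
dθ/dt = cos²(θ)/149 · 6 = 149/(149² + 73²) · 6
dθ/dt = 0.032474 rad/s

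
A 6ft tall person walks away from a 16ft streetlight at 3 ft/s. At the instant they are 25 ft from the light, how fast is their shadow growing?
9/5 ft/s

By similar triangles: 16/(x+s) = 6/s
Solving: s = 6x/10
ds/dt = 6/10 · dx/dt = 3/5 · 3 = 9/5 ft/s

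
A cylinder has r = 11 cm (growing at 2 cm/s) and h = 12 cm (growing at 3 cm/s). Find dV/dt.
891π cm³/s

V = πr²h
dV/dt = 2πrh·dr/dt + πr²·dh/dt
= 2π(11)(12)(2) + π(11)²(3)
= 891π cm³/s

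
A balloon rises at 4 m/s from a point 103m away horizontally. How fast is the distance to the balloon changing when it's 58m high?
232√13973/13973 ≈ 1.963 m/s

z² = 103² + y²
z = √(103² + 58²) = √13973
dz/dt = y/z · dy/dt = 58/√13973 · 4 = 232√13973/13973 ≈ 1.963 m/s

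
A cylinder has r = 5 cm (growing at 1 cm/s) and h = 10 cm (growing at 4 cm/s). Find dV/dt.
200π cm³/s

V = πr²h
dV/dt = 2πrh·dr/dt + πr²·dh/dt
= 2π(5)(10)(1) + π(5)²(4)
= 200π cm³/s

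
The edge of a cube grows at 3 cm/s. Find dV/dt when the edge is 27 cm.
6561 cm³/s

V = s³
dV/dt = 3s² · ds/dt = 3·27²·3 = 6561 cm³/s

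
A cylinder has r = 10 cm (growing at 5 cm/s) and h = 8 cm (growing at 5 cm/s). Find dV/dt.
1300π cm³/s

V = πr²h
dV/dt = 2πrh·dr/dt + πr²·dh/dt
= 2π(10)(8)(5) + π(10)²(5)
= 1300π cm³/s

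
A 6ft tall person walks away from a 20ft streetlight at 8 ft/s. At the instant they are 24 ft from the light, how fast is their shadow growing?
24/7 ft/s

By similar triangles: 20/(x+s) = 6/s
Solving: s = 6x/14
ds/dt = 6/14 · dx/dt = 3/7 · 8 = 24/7 ft/s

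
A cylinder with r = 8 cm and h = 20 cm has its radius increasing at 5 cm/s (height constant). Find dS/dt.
360π cm²/s

S = 2πrh + 2πr² (lateral + bases)
dS/dt = (2πh + 4πr)·dr/dt = (2π·20 + 4π·8)·5
= 360π cm²/s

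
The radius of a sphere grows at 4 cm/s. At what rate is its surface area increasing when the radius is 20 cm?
640π cm²/s

S = 4πr²
dS/dt = dS/dr · dr/dt = 8πr · 4
At r = 20: dS/dt = 640π cm²/s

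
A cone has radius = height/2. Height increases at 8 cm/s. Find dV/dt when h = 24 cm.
1152π cm³/s

V = (1/3)π(h/2)²h = πh³/12
dV/dt = πh²/4 · 8
At h = 24: dV/dt = 1152π cm³/s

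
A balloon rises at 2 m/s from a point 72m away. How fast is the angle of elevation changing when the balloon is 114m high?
0.007921 rad/s

tan(θ) = y/72
sec²(θ) · dθ/dt = (1/72) · dy/dt
dθ/dt = cos²(θ)/72 · 2 = 72/(72² + 114²) · 2
dθ/dt = 0.007921 rad/s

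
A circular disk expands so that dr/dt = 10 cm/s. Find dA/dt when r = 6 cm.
120π cm²/s

A = πr²
dA/dt = 2πr · dr/dt = 2π(6)(10) = 120π cm²/s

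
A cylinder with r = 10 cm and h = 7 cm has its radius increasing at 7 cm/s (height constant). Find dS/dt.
378π cm²/s

S = 2πrh + 2πr² (lateral + bases)
dS/dt = (2πh + 4πr)·dr/dt = (2π·7 + 4π·10)·7
= 378π cm²/s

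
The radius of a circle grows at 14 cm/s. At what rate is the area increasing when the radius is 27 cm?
756π cm²/s

A = πr²
dA/dt = 2πr · dr/dt = 2π(27)(14) = 756π cm²/s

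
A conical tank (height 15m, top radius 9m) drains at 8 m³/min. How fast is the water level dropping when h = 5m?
8/(9π) ≈ 0.2829 m/min

r/h = 9/15, so r = (3/5)h
V = (1/3)πr²h = (1/3)π((3/5)h)²h = (3/25)πh³
dV/dh = (9/25)πh²
dh/dt = (dV/dt)/(dV/dh) = -8/((9/25)π·5²) = -8/(9π) m/min
The level is dropping at 8/(9π) ≈ 0.2829 m/min.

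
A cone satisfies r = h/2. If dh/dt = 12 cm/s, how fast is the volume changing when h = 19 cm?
1083π cm³/s

V = (1/3)π(h/2)²h = πh³/12
dV/dt = πh²/4 · 12
At h = 19: dV/dt = 1083π cm³/s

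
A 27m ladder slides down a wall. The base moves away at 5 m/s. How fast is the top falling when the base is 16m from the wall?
80√473/473 ≈ 3.678 m/s

x² + y² = 27²
2x·dx/dt + 2y·dy/dt = 0
dy/dt = -x/y · dx/dt = -16/√473 · 5 = -80√473/473 m/s
The top is descending at 80√473/473 ≈ 3.678 m/s.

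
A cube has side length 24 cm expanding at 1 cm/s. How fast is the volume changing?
1728 cm³/s

V = s³
dV/dt = 3s² · ds/dt = 3·24²·1 = 1728 cm³/s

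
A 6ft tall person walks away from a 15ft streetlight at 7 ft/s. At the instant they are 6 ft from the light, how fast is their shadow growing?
14/3 ft/s

By similar triangles: 15/(x+s) = 6/s
Solving: s = 6x/9
ds/dt = 6/9 · dx/dt = 2/3 · 7 = 14/3 ft/s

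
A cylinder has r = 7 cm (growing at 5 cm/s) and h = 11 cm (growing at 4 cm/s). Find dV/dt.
966π cm³/s

V = πr²h
dV/dt = 2πrh·dr/dt + πr²·dh/dt
= 2π(7)(11)(5) + π(7)²(4)
= 966π cm³/s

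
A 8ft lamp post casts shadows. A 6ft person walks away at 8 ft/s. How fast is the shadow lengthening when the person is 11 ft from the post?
24 ft/s

By similar triangles: 8/(x+s) = 6/s
Solving: s = 6x/2
ds/dt = 6/2 · dx/dt = 3 · 8 = 24 ft/s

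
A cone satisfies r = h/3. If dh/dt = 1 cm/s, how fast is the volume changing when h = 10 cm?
100π/9 cm³/s

V = (1/3)π(h/3)²h = πh³/27
dV/dt = πh²/9 · 1
At h = 10: dV/dt = 100π/9 cm³/s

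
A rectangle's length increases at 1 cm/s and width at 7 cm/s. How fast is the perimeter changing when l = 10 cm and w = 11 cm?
16 cm/s

P = 2(l + w)
dP/dt = 2(dl/dt + dw/dt) = 2(1 + 7) = 16 cm/s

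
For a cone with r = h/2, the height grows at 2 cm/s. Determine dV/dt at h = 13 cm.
169π/2 cm³/s

V = (1/3)π(h/2)²h = πh³/12
dV/dt = πh²/4 · 2
At h = 13: dV/dt = 169π/2 cm³/s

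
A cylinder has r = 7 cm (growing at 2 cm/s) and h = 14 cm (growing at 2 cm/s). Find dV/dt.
490π cm³/s

V = πr²h
dV/dt = 2πrh·dr/dt + πr²·dh/dt
= 2π(7)(14)(2) + π(7)²(2)
= 490π cm³/s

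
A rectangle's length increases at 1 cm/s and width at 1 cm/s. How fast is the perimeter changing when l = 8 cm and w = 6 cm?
4 cm/s

P = 2(l + w)
dP/dt = 2(dl/dt + dw/dt) = 2(1 + 1) = 4 cm/s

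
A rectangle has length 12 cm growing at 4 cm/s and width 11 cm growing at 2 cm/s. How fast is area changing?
68 cm²/s

A = lw
dA/dt = w·dl/dt + l·dw/dt = 11·4 + 12·2 = 68 cm²/s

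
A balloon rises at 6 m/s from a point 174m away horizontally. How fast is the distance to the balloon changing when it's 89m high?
534√38197/38197 ≈ 2.732 m/s

z² = 174² + y²
z = √(174² + 89²) = √38197
dz/dt = y/z · dy/dt = 89/√38197 · 6 = 534√38197/38197 ≈ 2.732 m/s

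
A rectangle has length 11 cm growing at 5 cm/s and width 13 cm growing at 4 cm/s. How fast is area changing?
109 cm²/s

A = lw
dA/dt = w·dl/dt + l·dw/dt = 13·5 + 11·4 = 109 cm²/s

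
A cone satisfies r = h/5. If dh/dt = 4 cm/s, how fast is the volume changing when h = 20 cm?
64π cm³/s

V = (1/3)π(h/5)²h = πh³/75
dV/dt = πh²/25 · 4
At h = 20: dV/dt = 64π cm³/s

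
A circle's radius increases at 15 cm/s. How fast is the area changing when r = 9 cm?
270π cm²/s

A = πr²
dA/dt = 2πr · dr/dt = 2π(9)(15) = 270π cm²/s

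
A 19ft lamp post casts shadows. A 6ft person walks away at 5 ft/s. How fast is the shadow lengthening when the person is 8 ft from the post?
30/13 ft/s

By similar triangles: 19/(x+s) = 6/s
Solving: s = 6x/13
ds/dt = 6/13 · dx/dt = 6/13 · 5 = 30/13 ft/s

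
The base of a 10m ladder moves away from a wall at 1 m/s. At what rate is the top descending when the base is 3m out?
3√91/91 ≈ 0.3145 m/s

x² + y² = 10²
2x·dx/dt + 2y·dy/dt = 0
dy/dt = -x/y · dx/dt = -3/√91 · 1 = -3√91/91 m/s
The top is descending at 3√91/91 ≈ 0.3145 m/s.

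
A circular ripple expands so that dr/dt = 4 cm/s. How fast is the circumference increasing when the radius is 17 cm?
8π cm/s

C = 2πr
dC/dt = 2π · dr/dt = 2π · 4 = 8π cm/s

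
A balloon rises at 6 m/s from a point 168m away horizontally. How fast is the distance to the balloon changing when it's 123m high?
246√4817/4817 ≈ 3.544 m/s

z² = 168² + y²
z = √(168² + 123²) = 3√4817
dz/dt = y/z · dy/dt = 123/(3√4817) · 6 = 246√4817/4817 ≈ 3.544 m/s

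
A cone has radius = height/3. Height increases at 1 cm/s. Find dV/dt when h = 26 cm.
676π/9 cm³/s

V = (1/3)π(h/3)²h = πh³/27
dV/dt = πh²/9 · 1
At h = 26: dV/dt = 676π/9 cm³/s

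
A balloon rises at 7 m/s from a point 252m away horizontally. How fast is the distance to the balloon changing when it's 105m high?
35/13 ≈ 2.692 m/s

z² = 252² + y²
z = √(252² + 105²) = 273
dz/dt = y/z · dy/dt = 105/273 · 7 = 35/13 ≈ 2.692 m/s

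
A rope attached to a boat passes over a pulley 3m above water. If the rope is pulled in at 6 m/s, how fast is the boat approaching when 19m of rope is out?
57√22/44 ≈ 6.076 m/s

rope² = x² + 3²
x = √(19² - 3²) = 4√22
dx/dt = (rope/x) · d(rope)/dt = (19/(4√22)) · (-6) = -57√22/44 m/s
The boat approaches at 57√22/44 ≈ 6.076 m/s.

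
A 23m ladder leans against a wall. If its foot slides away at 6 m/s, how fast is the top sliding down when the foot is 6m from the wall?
36√493/493 ≈ 1.621 m/s

x² + y² = 23²
2x·dx/dt + 2y·dy/dt = 0
dy/dt = -x/y · dx/dt = -6/√493 · 6 = -36√493/493 m/s
The top is descending at 36√493/493 ≈ 1.621 m/s.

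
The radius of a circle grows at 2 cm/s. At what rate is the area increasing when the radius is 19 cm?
76π cm²/s

A = πr²
dA/dt = 2πr · dr/dt = 2π(19)(2) = 76π cm²/s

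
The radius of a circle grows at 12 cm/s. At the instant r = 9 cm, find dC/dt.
24π cm/s

C = 2πr
dC/dt = 2π · dr/dt = 2π · 12 = 24π cm/s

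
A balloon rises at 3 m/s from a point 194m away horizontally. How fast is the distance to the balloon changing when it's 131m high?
393√54797/54797 ≈ 1.679 m/s

z² = 194² + y²
z = √(194² + 131²) = √54797
dz/dt = y/z · dy/dt = 131/√54797 · 3 = 393√54797/54797 ≈ 1.679 m/s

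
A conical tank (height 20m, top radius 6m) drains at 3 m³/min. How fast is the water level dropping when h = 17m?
100/(867π) ≈ 0.03671 m/min

r/h = 6/20, so r = (3/10)h
V = (1/3)πr²h = (1/3)π((3/10)h)²h = (3/100)πh³
dV/dh = (9/100)πh²
dh/dt = (dV/dt)/(dV/dh) = -3/((9/100)π·17²) = -100/(867π) m/min
The level is dropping at 100/(867π) ≈ 0.03671 m/min.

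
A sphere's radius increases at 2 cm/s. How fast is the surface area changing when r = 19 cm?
304π cm²/s

S = 4πr²
dS/dt = dS/dr · dr/dt = 8πr · 2
At r = 19: dS/dt = 304π cm²/s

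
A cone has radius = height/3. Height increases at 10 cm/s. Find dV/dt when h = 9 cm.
90π cm³/s

V = (1/3)π(h/3)²h = πh³/27
dV/dt = πh²/9 · 10
At h = 9: dV/dt = 90π cm³/s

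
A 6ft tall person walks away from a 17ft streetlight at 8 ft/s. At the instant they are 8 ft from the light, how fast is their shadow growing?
48/11 ft/s

By similar triangles: 17/(x+s) = 6/s
Solving: s = 6x/11
ds/dt = 6/11 · dx/dt = 6/11 · 8 = 48/11 ft/s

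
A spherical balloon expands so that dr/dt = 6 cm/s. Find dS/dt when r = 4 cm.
192π cm²/s

S = 4πr²
dS/dt = dS/dr · dr/dt = 8πr · 6
At r = 4: dS/dt = 192π cm²/s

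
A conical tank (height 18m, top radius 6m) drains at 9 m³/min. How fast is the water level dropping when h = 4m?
81/(16π) ≈ 1.611 m/min

r/h = 6/18, so r = (1/3)h
V = (1/3)πr²h = (1/3)π((1/3)h)²h = (1/27)πh³
dV/dh = (1/9)πh²
dh/dt = (dV/dt)/(dV/dh) = -9/((1/9)π·4²) = -81/(16π) m/min
The level is dropping at 81/(16π) ≈ 1.611 m/min.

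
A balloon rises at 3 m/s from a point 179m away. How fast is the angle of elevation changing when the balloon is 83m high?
0.013794 rad/s

tan(θ) = y/179
sec²(θ) · dθ/dt = (1/179) · dy/dt
dθ/dt = cos²(θ)/179 · 3 = 179/(179² + 83²) · 3
dθ/dt = 0.013794 rad/s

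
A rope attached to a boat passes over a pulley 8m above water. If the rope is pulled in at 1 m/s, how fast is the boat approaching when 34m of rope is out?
17√273/273 ≈ 1.029 m/s

rope² = x² + 8²
x = √(34² - 8²) = 2√273
dx/dt = (rope/x) · d(rope)/dt = (34/(2√273)) · (-1) = -17√273/273 m/s
The boat approaches at 17√273/273 ≈ 1.029 m/s.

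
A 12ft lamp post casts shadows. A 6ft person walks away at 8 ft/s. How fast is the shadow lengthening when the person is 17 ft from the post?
8 ft/s

By similar triangles: 12/(x+s) = 6/s
Solving: s = 6x/6
ds/dt = 6/6 · dx/dt = 1 · 8 = 8 ft/s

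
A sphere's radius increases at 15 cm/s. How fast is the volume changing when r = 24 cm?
34560π cm³/s

V = (4/3)πr³
dV/dt = dV/dr · dr/dt = 4πr² · 15
At r = 24: dV/dt = 34560π cm³/s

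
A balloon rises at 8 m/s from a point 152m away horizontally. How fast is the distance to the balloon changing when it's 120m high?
60√586/293 ≈ 4.957 m/s

z² = 152² + y²
z = √(152² + 120²) = 8√586
dz/dt = y/z · dy/dt = 120/(8√586) · 8 = 60√586/293 ≈ 4.957 m/s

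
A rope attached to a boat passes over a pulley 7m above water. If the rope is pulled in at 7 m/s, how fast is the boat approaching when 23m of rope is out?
161√30/120 ≈ 7.349 m/s

rope² = x² + 7²
x = √(23² - 7²) = 4√30
dx/dt = (rope/x) · d(rope)/dt = (23/(4√30)) · (-7) = -161√30/120 m/s
The boat approaches at 161√30/120 ≈ 7.349 m/s.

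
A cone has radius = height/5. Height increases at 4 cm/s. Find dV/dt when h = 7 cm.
196π/25 cm³/s

V = (1/3)π(h/5)²h = πh³/75
dV/dt = πh²/25 · 4
At h = 7: dV/dt = 196π/25 cm³/s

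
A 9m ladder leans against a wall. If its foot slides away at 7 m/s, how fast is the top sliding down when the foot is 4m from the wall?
28√65/65 ≈ 3.473 m/s

x² + y² = 9²
2x·dx/dt + 2y·dy/dt = 0
dy/dt = -x/y · dx/dt = -4/√65 · 7 = -28√65/65 m/s
The top is descending at 28√65/65 ≈ 3.473 m/s.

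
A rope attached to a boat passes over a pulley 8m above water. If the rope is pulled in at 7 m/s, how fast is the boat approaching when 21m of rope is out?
147√377/377 ≈ 7.571 m/s

rope² = x² + 8²
x = √(21² - 8²) = √377
dx/dt = (rope/x) · d(rope)/dt = (21/√377) · (-7) = -147√377/377 m/s
The boat approaches at 147√377/377 ≈ 7.571 m/s.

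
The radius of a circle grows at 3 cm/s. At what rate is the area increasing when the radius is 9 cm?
54π cm²/s

A = πr²
dA/dt = 2πr · dr/dt = 2π(9)(3) = 54π cm²/s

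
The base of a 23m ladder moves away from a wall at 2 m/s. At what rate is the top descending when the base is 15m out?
15√19/38 ≈ 1.721 m/s

x² + y² = 23²
2x·dx/dt + 2y·dy/dt = 0
dy/dt = -x/y · dx/dt = -15/(4√19) · 2 = -15√19/38 m/s
The top is descending at 15√19/38 ≈ 1.721 m/s.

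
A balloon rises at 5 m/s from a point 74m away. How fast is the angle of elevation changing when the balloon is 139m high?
0.014921 rad/s

tan(θ) = y/74
sec²(θ) · dθ/dt = (1/74) · dy/dt
dθ/dt = cos²(θ)/74 · 5 = 74/(74² + 139²) · 5
dθ/dt = 0.014921 rad/s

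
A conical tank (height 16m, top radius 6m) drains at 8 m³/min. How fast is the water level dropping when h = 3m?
512/(81π) ≈ 2.012 m/min

r/h = 6/16, so r = (3/8)h
V = (1/3)πr²h = (1/3)π((3/8)h)²h = (3/64)πh³
dV/dh = (9/64)πh²
dh/dt = (dV/dt)/(dV/dh) = -8/((9/64)π·3²) = -512/(81π) m/min
The level is dropping at 512/(81π) ≈ 2.012 m/min.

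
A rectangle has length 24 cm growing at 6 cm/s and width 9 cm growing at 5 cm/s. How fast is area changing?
174 cm²/s

A = lw
dA/dt = w·dl/dt + l·dw/dt = 9·6 + 24·5 = 174 cm²/s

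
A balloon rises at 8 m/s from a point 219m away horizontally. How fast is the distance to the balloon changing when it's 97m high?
388√57370/28685 ≈ 3.24 m/s

z² = 219² + y²
z = √(219² + 97²) = √57370
dz/dt = y/z · dy/dt = 97/√57370 · 8 = 388√57370/28685 ≈ 3.24 m/s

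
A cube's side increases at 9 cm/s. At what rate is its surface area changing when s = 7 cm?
756 cm²/s

A = 6s²
dA/dt = 12s · ds/dt = 12·7·9 = 756 cm²/s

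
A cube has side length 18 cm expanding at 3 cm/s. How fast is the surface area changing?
648 cm²/s

A = 6s²
dA/dt = 12s · ds/dt = 12·18·3 = 648 cm²/s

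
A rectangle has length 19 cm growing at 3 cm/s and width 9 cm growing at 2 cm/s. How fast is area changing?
65 cm²/s

A = lw
dA/dt = w·dl/dt + l·dw/dt = 9·3 + 19·2 = 65 cm²/s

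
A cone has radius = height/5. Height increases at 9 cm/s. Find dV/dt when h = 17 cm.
2601π/25 cm³/s

V = (1/3)π(h/5)²h = πh³/75
dV/dt = πh²/25 · 9
At h = 17: dV/dt = 2601π/25 cm³/s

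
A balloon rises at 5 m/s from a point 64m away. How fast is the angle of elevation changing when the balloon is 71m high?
0.035022 rad/s

tan(θ) = y/64
sec²(θ) · dθ/dt = (1/64) · dy/dt
dθ/dt = cos²(θ)/64 · 5 = 64/(64² + 71²) · 5
dθ/dt = 0.035022 rad/s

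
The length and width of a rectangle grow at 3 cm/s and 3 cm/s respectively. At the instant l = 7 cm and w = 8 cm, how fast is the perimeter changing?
12 cm/s

P = 2(l + w)
dP/dt = 2(dl/dt + dw/dt) = 2(3 + 3) = 12 cm/s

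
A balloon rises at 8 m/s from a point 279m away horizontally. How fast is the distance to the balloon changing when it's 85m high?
340√85066/42533 ≈ 2.331 m/s

z² = 279² + y²
z = √(279² + 85²) = √85066
dz/dt = y/z · dy/dt = 85/√85066 · 8 = 340√85066/42533 ≈ 2.331 m/s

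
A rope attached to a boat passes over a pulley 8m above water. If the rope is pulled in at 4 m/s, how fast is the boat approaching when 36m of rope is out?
36√77/77 ≈ 4.103 m/s

rope² = x² + 8²
x = √(36² - 8²) = 4√77
dx/dt = (rope/x) · d(rope)/dt = (36/(4√77)) · (-4) = -36√77/77 m/s
The boat approaches at 36√77/77 ≈ 4.103 m/s.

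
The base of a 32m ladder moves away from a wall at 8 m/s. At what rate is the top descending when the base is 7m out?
56√39/195 ≈ 1.793 m/s

x² + y² = 32²
2x·dx/dt + 2y·dy/dt = 0
dy/dt = -x/y · dx/dt = -7/(5√39) · 8 = -56√39/195 m/s
The top is descending at 56√39/195 ≈ 1.793 m/s.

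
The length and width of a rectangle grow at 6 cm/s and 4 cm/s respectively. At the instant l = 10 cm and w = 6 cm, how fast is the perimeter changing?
20 cm/s

P = 2(l + w)
dP/dt = 2(dl/dt + dw/dt) = 2(6 + 4) = 20 cm/s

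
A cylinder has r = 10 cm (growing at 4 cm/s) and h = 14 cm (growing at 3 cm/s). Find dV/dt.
1420π cm³/s

V = πr²h
dV/dt = 2πrh·dr/dt + πr²·dh/dt
= 2π(10)(14)(4) + π(10)²(3)
= 1420π cm³/s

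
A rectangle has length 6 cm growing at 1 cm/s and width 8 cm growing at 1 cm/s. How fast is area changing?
14 cm²/s

A = lw
dA/dt = w·dl/dt + l·dw/dt = 8·1 + 6·1 = 14 cm²/s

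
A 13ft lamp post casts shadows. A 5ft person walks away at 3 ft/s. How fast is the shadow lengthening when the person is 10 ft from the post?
15/8 ft/s

By similar triangles: 13/(x+s) = 5/s
Solving: s = 5x/8
ds/dt = 5/8 · dx/dt = 5/8 · 3 = 15/8 ft/s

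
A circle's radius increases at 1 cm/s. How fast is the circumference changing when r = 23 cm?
2π cm/s

C = 2πr
dC/dt = 2π · dr/dt = 2π · 1 = 2π cm/s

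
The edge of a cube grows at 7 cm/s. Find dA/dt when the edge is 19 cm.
1596 cm²/s

A = 6s²
dA/dt = 12s · ds/dt = 12·19·7 = 1596 cm²/s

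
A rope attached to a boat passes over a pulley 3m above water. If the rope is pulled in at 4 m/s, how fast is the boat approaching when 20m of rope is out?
80√391/391 ≈ 4.046 m/s

rope² = x² + 3²
x = √(20² - 3²) = √391
dx/dt = (rope/x) · d(rope)/dt = (20/√391) · (-4) = -80√391/391 m/s
The boat approaches at 80√391/391 ≈ 4.046 m/s.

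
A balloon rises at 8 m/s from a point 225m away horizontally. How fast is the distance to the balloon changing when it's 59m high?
236√54106/27053 ≈ 2.029 m/s

z² = 225² + y²
z = √(225² + 59²) = √54106
dz/dt = y/z · dy/dt = 59/√54106 · 8 = 236√54106/27053 ≈ 2.029 m/s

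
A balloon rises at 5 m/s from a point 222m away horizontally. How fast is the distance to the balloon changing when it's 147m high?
245√7877/7877 ≈ 2.76 m/s

z² = 222² + y²
z = √(222² + 147²) = 3√7877
dz/dt = y/z · dy/dt = 147/(3√7877) · 5 = 245√7877/7877 ≈ 2.76 m/s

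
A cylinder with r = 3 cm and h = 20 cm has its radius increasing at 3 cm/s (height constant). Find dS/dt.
156π cm²/s

S = 2πrh + 2πr² (lateral + bases)
dS/dt = (2πh + 4πr)·dr/dt = (2π·20 + 4π·3)·3
= 156π cm²/s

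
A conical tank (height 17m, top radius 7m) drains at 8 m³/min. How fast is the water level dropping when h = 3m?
2312/(441π) ≈ 1.669 m/min

r/h = 7/17, so r = (7/17)h
V = (1/3)πr²h = (1/3)π((7/17)h)²h = (49/867)πh³
dV/dh = (49/289)πh²
dh/dt = (dV/dt)/(dV/dh) = -8/((49/289)π·3²) = -2312/(441π) m/min
The level is dropping at 2312/(441π) ≈ 1.669 m/min.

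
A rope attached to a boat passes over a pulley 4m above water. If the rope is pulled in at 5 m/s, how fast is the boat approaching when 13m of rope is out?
65√17/51 ≈ 5.255 m/s

rope² = x² + 4²
x = √(13² - 4²) = 3√17
dx/dt = (rope/x) · d(rope)/dt = (13/(3√17)) · (-5) = -65√17/51 m/s
The boat approaches at 65√17/51 ≈ 5.255 m/s.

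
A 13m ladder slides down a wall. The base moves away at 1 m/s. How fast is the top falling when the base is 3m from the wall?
3√10/40 ≈ 0.2372 m/s

x² + y² = 13²
2x·dx/dt + 2y·dy/dt = 0
dy/dt = -x/y · dx/dt = -3/(4√10) · 1 = -3√10/40 m/s
The top is descending at 3√10/40 ≈ 0.2372 m/s.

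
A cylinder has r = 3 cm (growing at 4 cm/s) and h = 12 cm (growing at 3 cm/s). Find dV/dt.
315π cm³/s

V = πr²h
dV/dt = 2πrh·dr/dt + πr²·dh/dt
= 2π(3)(12)(4) + π(3)²(3)
= 315π cm³/s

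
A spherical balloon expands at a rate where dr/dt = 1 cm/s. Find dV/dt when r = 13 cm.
676π cm³/s

V = (4/3)πr³
dV/dt = dV/dr · dr/dt = 4πr² · 1
At r = 13: dV/dt = 676π cm³/s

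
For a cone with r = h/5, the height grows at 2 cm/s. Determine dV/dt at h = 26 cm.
1352π/25 cm³/s

V = (1/3)π(h/5)²h = πh³/75
dV/dt = πh²/25 · 2
At h = 26: dV/dt = 1352π/25 cm³/s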